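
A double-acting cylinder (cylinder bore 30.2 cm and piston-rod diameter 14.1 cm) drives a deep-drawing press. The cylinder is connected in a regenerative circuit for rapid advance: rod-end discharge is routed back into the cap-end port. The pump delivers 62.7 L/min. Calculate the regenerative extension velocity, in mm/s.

v ≈ 66.9 mm/s

In regeneration the rod-end outflow joins the pump flow into the cap end, so the net volume the pump must supply per unit advance equals the rod cross-section area.
Rod cross-section A_rod = π/4 × (14.1 cm)² = 156.1 cm^2
v = Q_pump / A_rod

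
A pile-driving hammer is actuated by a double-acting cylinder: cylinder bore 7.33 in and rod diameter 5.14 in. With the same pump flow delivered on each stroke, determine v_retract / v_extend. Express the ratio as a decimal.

v_ret/v_ext ≈ 1.97

Cap-side area A_cap = π/4 × (7.33 in)² = 42.20 in^2
Rod-side annular area A_ann = π/4 × (7.33² − 5.14²) = 21.45 in^2
For equal Q, v ∝ 1/A, so v_ret/v_ext = A_cap/A_ann.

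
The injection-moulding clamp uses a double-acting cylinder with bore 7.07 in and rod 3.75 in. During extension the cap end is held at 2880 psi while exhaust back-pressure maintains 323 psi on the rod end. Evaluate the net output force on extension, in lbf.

F ≈ 1.04e5 lbf

Cap-side area A_cap = π/4 × (7.07 in)² = 39.26 in^2
Rod-side annular area A_ann = π/4 × (7.07² − 3.75²) = 28.21 in^2
Net thrust = P_cap·A_cap − P_rod·A_ann = 1.131e5 lbf − 9113 lbf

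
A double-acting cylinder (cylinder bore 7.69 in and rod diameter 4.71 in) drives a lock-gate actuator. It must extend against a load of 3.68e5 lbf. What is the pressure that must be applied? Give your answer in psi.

Cap-side area A_cap = π/4 × (7.69 in)² = 46.45 in^2
P = F / A = 3.68e5 lbf / A

P ≈ 7920 psi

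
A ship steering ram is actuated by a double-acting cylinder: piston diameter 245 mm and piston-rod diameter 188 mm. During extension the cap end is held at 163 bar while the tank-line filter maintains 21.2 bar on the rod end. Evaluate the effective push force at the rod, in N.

Cap-side area A_cap = π/4 × (245 mm)² = 47140 mm^2
Rod-side annular area A_ann = π/4 × (245² − 188²) = 19380 mm^2
Net thrust = P_cap·A_cap − P_rod·A_ann = 7.684e5 N − 41090 N

F ≈ 7.27e5 N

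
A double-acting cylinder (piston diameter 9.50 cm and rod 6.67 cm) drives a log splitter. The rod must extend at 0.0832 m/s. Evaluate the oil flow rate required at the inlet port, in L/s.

Q ≈ 0.590 L/s

Cap-side area A_cap = π/4 × (9.50 cm)² = 70.88 cm^2
Q = A × v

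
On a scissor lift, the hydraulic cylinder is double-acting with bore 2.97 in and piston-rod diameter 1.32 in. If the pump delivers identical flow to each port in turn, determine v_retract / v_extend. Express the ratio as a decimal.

v_ret/v_ext ≈ 1.25

Cap-side area A_cap = π/4 × (2.97 in)² = 6.928 in^2
Rod-side annular area A_ann = π/4 × (2.97² − 1.32²) = 5.559 in^2
For equal Q, v ∝ 1/A, so v_ret/v_ext = A_cap/A_ann.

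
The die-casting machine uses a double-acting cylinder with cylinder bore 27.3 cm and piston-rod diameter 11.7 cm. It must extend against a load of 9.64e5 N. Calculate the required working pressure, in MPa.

P ≈ 16.5 MPa

Cap-side area A_cap = π/4 × (27.3 cm)² = 585.3 cm^2
P = F / A = 9.64e5 N / A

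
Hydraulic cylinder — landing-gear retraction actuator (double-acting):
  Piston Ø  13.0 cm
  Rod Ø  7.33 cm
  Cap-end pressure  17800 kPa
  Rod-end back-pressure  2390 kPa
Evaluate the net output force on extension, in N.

Cap-side area A_cap = π/4 × (13.0 cm)² = 132.7 cm^2
Rod-side annular area A_ann = π/4 × (13.0² − 7.33²) = 90.53 cm^2
Net thrust = P_cap·A_cap − P_rod·A_ann = 2.363e5 N − 21640 N

F ≈ 2.15e5 N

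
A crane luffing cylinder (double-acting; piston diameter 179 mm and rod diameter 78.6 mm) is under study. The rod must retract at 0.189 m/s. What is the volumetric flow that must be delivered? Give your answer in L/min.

Rod-side annular area A_ann = π/4 × (179² − 78.6²) = 20310 mm^2
Q = A × v

Q ≈ 230 L/min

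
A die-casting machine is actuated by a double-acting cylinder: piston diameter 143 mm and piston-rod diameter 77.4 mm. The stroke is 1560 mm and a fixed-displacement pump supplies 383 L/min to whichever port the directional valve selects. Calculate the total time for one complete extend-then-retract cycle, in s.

Cap-side area A_cap = π/4 × (143 mm)² = 16060 mm^2
Rod-side annular area A_ann = π/4 × (143² − 77.4²) = 11360 mm^2
t_ext = A_cap·L/Q = 3.925 s
t_ret = A_ann·L/Q = 2.775 s
t_cycle = t_ext + t_ret

t ≈ 6.70 s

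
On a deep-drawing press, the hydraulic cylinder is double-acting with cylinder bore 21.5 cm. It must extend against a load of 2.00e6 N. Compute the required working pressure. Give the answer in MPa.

P ≈ 55.1 MPa

Cap-side area A_cap = π/4 × (21.5 cm)² = 363.1 cm^2
P = F / A = 2.00e6 N / A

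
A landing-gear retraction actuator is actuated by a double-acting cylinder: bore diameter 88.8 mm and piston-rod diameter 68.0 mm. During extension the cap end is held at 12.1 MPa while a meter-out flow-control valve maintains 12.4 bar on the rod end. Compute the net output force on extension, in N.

Cap-side area A_cap = π/4 × (88.8 mm)² = 6193 mm^2
Rod-side annular area A_ann = π/4 × (88.8² − 68.0²) = 2562 mm^2
Net thrust = P_cap·A_cap − P_rod·A_ann = 74940 N − 3176 N

F ≈ 71800 N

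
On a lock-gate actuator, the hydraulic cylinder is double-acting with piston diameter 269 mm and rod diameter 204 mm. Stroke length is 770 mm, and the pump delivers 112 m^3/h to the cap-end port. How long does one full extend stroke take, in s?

t ≈ 1.41 s

Cap-side area A_cap = π/4 × (269 mm)² = 56830 mm^2
Swept volume V = A × L; t = V / Q = A·L / Q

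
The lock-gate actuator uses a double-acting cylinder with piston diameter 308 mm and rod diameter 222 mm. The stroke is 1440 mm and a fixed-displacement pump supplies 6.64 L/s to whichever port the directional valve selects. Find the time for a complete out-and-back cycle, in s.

t ≈ 23.9 s

Cap-side area A_cap = π/4 × (308 mm)² = 74510 mm^2
Rod-side annular area A_ann = π/4 × (308² − 222²) = 35800 mm^2
t_ext = A_cap·L/Q = 16.16 s
t_ret = A_ann·L/Q = 7.764 s
t_cycle = t_ext + t_ret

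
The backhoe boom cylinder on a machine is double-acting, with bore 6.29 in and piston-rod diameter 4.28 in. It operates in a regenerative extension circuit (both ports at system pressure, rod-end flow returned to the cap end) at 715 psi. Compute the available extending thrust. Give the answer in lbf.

With equal pressure on both faces, forces on the annular region cancel; the net push is pressure × rod cross-section.
Rod cross-section A_rod = π/4 × (4.28 in)² = 14.39 in^2
F = P × A_rod

F ≈ 10300 lbf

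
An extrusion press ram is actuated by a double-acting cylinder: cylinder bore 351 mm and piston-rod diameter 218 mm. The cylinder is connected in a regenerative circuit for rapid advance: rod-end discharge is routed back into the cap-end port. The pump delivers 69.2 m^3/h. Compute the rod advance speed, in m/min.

v ≈ 30.9 m/min

In regeneration the rod-end outflow joins the pump flow into the cap end, so the net volume the pump must supply per unit advance equals the rod cross-section area.
Rod cross-section A_rod = π/4 × (218 mm)² = 37330 mm^2
v = Q_pump / A_rod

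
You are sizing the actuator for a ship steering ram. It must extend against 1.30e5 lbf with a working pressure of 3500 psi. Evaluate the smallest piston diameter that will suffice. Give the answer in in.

Extension force acts on the full piston face: F = P × (π/4)D².
D = √(4F / (πP)) = √(4 × 1.30e5 lbf / (π × 3500 psi))

D ≈ 6.88 in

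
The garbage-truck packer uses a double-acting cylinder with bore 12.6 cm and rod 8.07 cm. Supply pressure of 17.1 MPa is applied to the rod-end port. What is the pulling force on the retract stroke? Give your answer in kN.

Rod-side annular area A_ann = π/4 × (12.6² − 8.07²) = 73.54 cm^2
On retraction the pressure acts on the annular area (bore minus rod).
F = P × A_ann

F ≈ 126 kN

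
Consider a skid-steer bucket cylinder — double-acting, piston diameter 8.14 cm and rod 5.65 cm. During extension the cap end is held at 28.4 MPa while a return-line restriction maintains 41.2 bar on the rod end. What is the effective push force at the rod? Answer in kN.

F ≈ 137 kN

Cap-side area A_cap = π/4 × (8.14 cm)² = 52.04 cm^2
Rod-side annular area A_ann = π/4 × (8.14² − 5.65²) = 26.97 cm^2
Net thrust = P_cap·A_cap − P_rod·A_ann = 147.8 kN − 11.11 kN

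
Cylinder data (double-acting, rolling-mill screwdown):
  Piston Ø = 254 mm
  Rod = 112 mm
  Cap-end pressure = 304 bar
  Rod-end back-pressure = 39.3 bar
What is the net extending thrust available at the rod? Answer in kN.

F ≈ 1380 kN

Cap-side area A_cap = π/4 × (254 mm)² = 50670 mm^2
Rod-side annular area A_ann = π/4 × (254² − 112²) = 40820 mm^2
Net thrust = P_cap·A_cap − P_rod·A_ann = 1540 kN − 160.4 kN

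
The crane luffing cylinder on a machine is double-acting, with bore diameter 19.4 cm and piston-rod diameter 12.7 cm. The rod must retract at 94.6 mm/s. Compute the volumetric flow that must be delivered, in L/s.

Rod-side annular area A_ann = π/4 × (19.4² − 12.7²) = 168.9 cm^2
Q = A × v

Q ≈ 1.60 L/s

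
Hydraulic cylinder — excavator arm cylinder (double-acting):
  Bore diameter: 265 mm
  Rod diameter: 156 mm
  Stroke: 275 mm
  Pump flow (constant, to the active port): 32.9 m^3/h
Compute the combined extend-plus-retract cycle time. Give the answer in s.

Cap-side area A_cap = π/4 × (265 mm)² = 55150 mm^2
Rod-side annular area A_ann = π/4 × (265² − 156²) = 36040 mm^2
t_ext = A_cap·L/Q = 1.660 s
t_ret = A_ann·L/Q = 1.085 s
t_cycle = t_ext + t_ret

t ≈ 2.74 s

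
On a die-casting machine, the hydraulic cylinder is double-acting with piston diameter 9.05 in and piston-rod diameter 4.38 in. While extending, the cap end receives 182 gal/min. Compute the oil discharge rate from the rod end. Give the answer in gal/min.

Cap-side area A_cap = π/4 × (9.05 in)² = 64.33 in^2
Rod-side annular area A_ann = π/4 × (9.05² − 4.38²) = 49.26 in^2
Piston speed v = Q_in/A_cap; rod-end outflow Q_out = v × A_ann = Q_in × A_ann/A_cap.

Q_out ≈ 139 gal/min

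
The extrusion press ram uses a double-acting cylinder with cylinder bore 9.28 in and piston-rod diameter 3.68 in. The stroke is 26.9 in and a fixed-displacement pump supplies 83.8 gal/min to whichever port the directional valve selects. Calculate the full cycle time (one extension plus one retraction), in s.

Cap-side area A_cap = π/4 × (9.28 in)² = 67.64 in^2
Rod-side annular area A_ann = π/4 × (9.28² − 3.68²) = 57.00 in^2
t_ext = A_cap·L/Q = 5.639 s
t_ret = A_ann·L/Q = 4.753 s
t_cycle = t_ext + t_ret

t ≈ 10.4 s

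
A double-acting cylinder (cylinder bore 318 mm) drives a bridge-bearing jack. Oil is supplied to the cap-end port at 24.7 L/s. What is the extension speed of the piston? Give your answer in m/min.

Cap-side area A_cap = π/4 × (318 mm)² = 79420 mm^2
v = Q / A

v ≈ 18.7 m/min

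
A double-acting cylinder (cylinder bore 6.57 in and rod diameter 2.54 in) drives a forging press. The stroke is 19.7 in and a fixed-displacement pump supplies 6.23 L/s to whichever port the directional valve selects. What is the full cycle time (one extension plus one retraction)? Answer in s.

t ≈ 3.25 s

Cap-side area A_cap = π/4 × (6.57 in)² = 33.90 in^2
Rod-side annular area A_ann = π/4 × (6.57² − 2.54²) = 28.83 in^2
t_ext = A_cap·L/Q = 1.757 s
t_ret = A_ann·L/Q = 1.494 s
t_cycle = t_ext + t_ret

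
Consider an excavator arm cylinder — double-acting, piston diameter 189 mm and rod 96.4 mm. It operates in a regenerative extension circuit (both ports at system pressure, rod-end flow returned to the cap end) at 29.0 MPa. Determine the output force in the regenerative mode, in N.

With equal pressure on both faces, forces on the annular region cancel; the net push is pressure × rod cross-section.
Rod cross-section A_rod = π/4 × (96.4 mm)² = 7299 mm^2
F = P × A_rod

F ≈ 2.12e5 N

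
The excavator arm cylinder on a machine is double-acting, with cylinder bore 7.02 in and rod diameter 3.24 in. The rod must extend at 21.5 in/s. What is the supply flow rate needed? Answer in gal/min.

Q ≈ 216 gal/min

Cap-side area A_cap = π/4 × (7.02 in)² = 38.70 in^2
Q = A × v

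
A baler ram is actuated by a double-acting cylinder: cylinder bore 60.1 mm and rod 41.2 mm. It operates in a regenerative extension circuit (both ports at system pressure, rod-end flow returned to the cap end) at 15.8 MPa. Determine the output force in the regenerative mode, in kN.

With equal pressure on both faces, forces on the annular region cancel; the net push is pressure × rod cross-section.
Rod cross-section A_rod = π/4 × (41.2 mm)² = 1333 mm^2
F = P × A_rod

F ≈ 21.1 kN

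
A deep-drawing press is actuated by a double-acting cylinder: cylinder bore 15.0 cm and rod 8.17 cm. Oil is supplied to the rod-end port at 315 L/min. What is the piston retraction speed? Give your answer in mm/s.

Rod-side annular area A_ann = π/4 × (15.0² − 8.17²) = 124.3 cm^2
Flow into the rod-end port fills the annular volume.
v = Q / A

v ≈ 422 mm/s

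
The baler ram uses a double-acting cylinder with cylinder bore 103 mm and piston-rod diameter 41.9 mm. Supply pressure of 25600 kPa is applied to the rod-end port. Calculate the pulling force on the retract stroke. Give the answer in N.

Rod-side annular area A_ann = π/4 × (103² − 41.9²) = 6953 mm^2
On retraction the pressure acts on the annular area (bore minus rod).
F = P × A_ann

F ≈ 1.78e5 N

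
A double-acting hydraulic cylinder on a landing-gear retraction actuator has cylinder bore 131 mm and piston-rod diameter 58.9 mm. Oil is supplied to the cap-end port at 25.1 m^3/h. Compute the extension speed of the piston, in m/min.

Cap-side area A_cap = π/4 × (131 mm)² = 13480 mm^2
v = Q / A

v ≈ 31.0 m/min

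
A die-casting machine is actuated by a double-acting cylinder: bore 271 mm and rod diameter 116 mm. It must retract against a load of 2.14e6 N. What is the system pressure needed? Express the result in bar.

P ≈ 454 bar

Rod-side annular area A_ann = π/4 × (271² − 116²) = 47110 mm^2
Retraction: pressure acts on the annular area.
P = F / A = 2.14e6 N / A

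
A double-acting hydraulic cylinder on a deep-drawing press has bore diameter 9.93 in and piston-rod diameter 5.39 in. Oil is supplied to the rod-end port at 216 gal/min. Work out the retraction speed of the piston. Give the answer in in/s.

v ≈ 15.2 in/s

Rod-side annular area A_ann = π/4 × (9.93² − 5.39²) = 54.63 in^2
Flow into the rod-end port fills the annular volume.
v = Q / A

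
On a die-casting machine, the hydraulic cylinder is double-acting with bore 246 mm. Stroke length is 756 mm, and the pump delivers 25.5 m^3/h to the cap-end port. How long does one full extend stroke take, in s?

t ≈ 5.07 s

Cap-side area A_cap = π/4 × (246 mm)² = 47530 mm^2
Swept volume V = A × L; t = V / Q = A·L / Q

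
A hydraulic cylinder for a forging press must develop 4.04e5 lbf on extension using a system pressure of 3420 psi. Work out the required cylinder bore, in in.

D ≈ 12.3 in

Extension force acts on the full piston face: F = P × (π/4)D².
D = √(4F / (πP)) = √(4 × 4.04e5 lbf / (π × 3420 psi))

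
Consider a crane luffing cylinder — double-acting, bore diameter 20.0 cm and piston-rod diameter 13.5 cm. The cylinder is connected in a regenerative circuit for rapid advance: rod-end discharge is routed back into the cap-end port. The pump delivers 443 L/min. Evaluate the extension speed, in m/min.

v ≈ 30.9 m/min

In regeneration the rod-end outflow joins the pump flow into the cap end, so the net volume the pump must supply per unit advance equals the rod cross-section area.
Rod cross-section A_rod = π/4 × (13.5 cm)² = 143.1 cm^2
v = Q_pump / A_rod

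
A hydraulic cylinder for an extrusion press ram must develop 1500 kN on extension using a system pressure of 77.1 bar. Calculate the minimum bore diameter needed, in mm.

Extension force acts on the full piston face: F = P × (π/4)D².
D = √(4F / (πP)) = √(4 × 1500 kN / (π × 77.1 bar))

D ≈ 498 mm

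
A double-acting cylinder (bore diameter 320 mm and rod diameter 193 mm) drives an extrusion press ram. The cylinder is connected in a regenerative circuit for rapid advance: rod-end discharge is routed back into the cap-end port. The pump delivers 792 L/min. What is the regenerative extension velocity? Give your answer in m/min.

v ≈ 27.1 m/min

In regeneration the rod-end outflow joins the pump flow into the cap end, so the net volume the pump must supply per unit advance equals the rod cross-section area.
Rod cross-section A_rod = π/4 × (193 mm)² = 29260 mm^2
v = Q_pump / A_rod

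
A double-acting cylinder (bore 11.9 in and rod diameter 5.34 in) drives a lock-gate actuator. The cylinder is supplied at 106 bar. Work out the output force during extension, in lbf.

Cap-side area A_cap = π/4 × (11.9 in)² = 111.2 in^2
F = P × A_cap = 106 bar × A_cap

F ≈ 1.71e5 lbf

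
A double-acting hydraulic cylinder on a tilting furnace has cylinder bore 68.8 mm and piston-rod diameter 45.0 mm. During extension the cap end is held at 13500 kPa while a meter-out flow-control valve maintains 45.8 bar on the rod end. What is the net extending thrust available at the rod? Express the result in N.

Cap-side area A_cap = π/4 × (68.8 mm)² = 3718 mm^2
Rod-side annular area A_ann = π/4 × (68.8² − 45.0²) = 2127 mm^2
Net thrust = P_cap·A_cap − P_rod·A_ann = 50190 N − 9743 N

F ≈ 40400 N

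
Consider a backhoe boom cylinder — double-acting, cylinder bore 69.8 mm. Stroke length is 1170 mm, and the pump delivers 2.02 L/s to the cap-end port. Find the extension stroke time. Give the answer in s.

t ≈ 2.22 s

Cap-side area A_cap = π/4 × (69.8 mm)² = 3826 mm^2
Swept volume V = A × L; t = V / Q = A·L / Q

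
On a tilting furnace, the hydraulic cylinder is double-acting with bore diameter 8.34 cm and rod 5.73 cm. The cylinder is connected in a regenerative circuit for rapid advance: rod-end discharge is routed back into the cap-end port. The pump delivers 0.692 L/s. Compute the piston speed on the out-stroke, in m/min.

v ≈ 16.1 m/min

In regeneration the rod-end outflow joins the pump flow into the cap end, so the net volume the pump must supply per unit advance equals the rod cross-section area.
Rod cross-section A_rod = π/4 × (5.73 cm)² = 25.79 cm^2
v = Q_pump / A_rod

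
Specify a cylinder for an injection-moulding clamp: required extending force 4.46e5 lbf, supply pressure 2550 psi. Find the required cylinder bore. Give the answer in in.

D ≈ 14.9 in

Extension force acts on the full piston face: F = P × (π/4)D².
D = √(4F / (πP)) = √(4 × 4.46e5 lbf / (π × 2550 psi))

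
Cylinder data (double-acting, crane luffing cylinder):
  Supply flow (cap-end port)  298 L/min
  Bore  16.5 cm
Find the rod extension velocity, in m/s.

v ≈ 0.232 m/s

Cap-side area A_cap = π/4 × (16.5 cm)² = 213.8 cm^2
v = Q / A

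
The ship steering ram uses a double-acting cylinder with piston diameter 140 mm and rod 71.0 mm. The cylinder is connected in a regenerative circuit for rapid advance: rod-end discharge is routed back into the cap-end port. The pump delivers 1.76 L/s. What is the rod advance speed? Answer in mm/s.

In regeneration the rod-end outflow joins the pump flow into the cap end, so the net volume the pump must supply per unit advance equals the rod cross-section area.
Rod cross-section A_rod = π/4 × (71.0 mm)² = 3959 mm^2
v = Q_pump / A_rod

v ≈ 445 mm/s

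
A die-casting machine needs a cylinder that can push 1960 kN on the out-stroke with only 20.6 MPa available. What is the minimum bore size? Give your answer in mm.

D ≈ 348 mm

Extension force acts on the full piston face: F = P × (π/4)D².
D = √(4F / (πP)) = √(4 × 1960 kN / (π × 20.6 MPa))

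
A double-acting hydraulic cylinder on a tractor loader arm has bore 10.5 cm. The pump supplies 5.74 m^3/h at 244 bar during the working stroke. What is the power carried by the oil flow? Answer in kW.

W ≈ 38.9 kW

Hydraulic power = P × Q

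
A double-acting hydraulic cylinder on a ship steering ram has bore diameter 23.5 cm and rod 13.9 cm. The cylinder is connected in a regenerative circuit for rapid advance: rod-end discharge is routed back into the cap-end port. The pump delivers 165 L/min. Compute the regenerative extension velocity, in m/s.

v ≈ 0.181 m/s

In regeneration the rod-end outflow joins the pump flow into the cap end, so the net volume the pump must supply per unit advance equals the rod cross-section area.
Rod cross-section A_rod = π/4 × (13.9 cm)² = 151.7 cm^2
v = Q_pump / A_rod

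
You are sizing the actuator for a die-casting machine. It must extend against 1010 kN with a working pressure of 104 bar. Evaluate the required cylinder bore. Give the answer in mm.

D ≈ 352 mm

Extension force acts on the full piston face: F = P × (π/4)D².
D = √(4F / (πP)) = √(4 × 1010 kN / (π × 104 bar))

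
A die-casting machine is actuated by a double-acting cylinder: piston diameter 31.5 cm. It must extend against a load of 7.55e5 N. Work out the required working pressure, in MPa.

P ≈ 9.69 MPa

Cap-side area A_cap = π/4 × (31.5 cm)² = 779.3 cm^2
P = F / A = 7.55e5 N / A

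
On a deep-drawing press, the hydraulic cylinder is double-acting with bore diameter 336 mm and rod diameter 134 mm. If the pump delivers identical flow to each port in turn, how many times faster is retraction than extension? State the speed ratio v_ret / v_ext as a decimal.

v_ret/v_ext ≈ 1.19

Cap-side area A_cap = π/4 × (336 mm)² = 88670 mm^2
Rod-side annular area A_ann = π/4 × (336² − 134²) = 74570 mm^2
For equal Q, v ∝ 1/A, so v_ret/v_ext = A_cap/A_ann.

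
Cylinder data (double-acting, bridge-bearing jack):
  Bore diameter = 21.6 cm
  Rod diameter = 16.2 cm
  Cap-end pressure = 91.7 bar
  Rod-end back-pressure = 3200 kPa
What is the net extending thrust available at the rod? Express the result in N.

F ≈ 2.85e5 N

Cap-side area A_cap = π/4 × (21.6 cm)² = 366.4 cm^2
Rod-side annular area A_ann = π/4 × (21.6² − 16.2²) = 160.3 cm^2
Net thrust = P_cap·A_cap − P_rod·A_ann = 3.360e5 N − 51300 N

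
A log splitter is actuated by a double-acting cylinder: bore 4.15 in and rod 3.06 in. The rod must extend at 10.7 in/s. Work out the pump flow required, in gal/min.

Q ≈ 37.6 gal/min

Cap-side area A_cap = π/4 × (4.15 in)² = 13.53 in^2
Q = A × v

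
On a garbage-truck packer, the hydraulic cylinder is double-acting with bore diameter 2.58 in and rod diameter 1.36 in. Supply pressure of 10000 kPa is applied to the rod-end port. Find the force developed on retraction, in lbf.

Rod-side annular area A_ann = π/4 × (2.58² − 1.36²) = 3.775 in^2
On retraction the pressure acts on the annular area (bore minus rod).
F = P × A_ann

F ≈ 5480 lbf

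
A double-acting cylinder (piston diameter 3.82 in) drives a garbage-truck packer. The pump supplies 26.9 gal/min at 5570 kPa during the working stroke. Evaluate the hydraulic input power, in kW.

W ≈ 9.45 kW

Hydraulic power = P × Q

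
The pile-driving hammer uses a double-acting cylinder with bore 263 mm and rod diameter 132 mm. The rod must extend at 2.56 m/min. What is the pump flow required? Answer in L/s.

Q ≈ 2.32 L/s

Cap-side area A_cap = π/4 × (263 mm)² = 54330 mm^2
Q = A × v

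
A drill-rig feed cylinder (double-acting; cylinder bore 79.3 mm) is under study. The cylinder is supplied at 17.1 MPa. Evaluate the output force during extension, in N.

Cap-side area A_cap = π/4 × (79.3 mm)² = 4939 mm^2
F = P × A_cap = 17.1 MPa × A_cap

F ≈ 84500 N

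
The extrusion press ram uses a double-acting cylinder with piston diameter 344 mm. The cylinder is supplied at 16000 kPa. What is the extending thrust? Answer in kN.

F ≈ 1490 kN

Cap-side area A_cap = π/4 × (344 mm)² = 92940 mm^2
F = P × A_cap = 16000 kPa × A_cap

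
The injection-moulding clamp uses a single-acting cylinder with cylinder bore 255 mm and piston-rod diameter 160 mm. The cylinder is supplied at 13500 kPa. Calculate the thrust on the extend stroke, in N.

Cap-side area A_cap = π/4 × (255 mm)² = 51070 mm^2
F = P × A_cap = 13500 kPa × A_cap

F ≈ 6.89e5 N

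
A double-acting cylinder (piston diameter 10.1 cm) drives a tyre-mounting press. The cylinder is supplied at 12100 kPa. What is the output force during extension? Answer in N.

F ≈ 96900 N

Cap-side area A_cap = π/4 × (10.1 cm)² = 80.12 cm^2
F = P × A_cap = 12100 kPa × A_cap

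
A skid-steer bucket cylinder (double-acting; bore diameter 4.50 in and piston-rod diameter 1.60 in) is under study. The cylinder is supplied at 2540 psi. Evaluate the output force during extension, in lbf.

F ≈ 40400 lbf

Cap-side area A_cap = π/4 × (4.50 in)² = 15.90 in^2
F = P × A_cap = 2540 psi × A_cap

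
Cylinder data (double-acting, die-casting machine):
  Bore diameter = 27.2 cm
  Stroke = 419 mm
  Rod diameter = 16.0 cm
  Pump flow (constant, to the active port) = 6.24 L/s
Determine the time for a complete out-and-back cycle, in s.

t ≈ 6.45 s

Cap-side area A_cap = π/4 × (27.2 cm)² = 581.1 cm^2
Rod-side annular area A_ann = π/4 × (27.2² − 16.0²) = 380.0 cm^2
t_ext = A_cap·L/Q = 3.902 s
t_ret = A_ann·L/Q = 2.552 s
t_cycle = t_ext + t_ret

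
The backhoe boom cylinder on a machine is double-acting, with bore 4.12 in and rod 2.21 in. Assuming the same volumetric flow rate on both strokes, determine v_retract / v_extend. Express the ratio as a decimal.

Cap-side area A_cap = π/4 × (4.12 in)² = 13.33 in^2
Rod-side annular area A_ann = π/4 × (4.12² − 2.21²) = 9.496 in^2
For equal Q, v ∝ 1/A, so v_ret/v_ext = A_cap/A_ann.

v_ret/v_ext ≈ 1.40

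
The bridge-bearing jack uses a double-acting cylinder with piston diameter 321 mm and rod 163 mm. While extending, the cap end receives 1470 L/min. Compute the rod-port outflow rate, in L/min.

Q_out ≈ 1090 L/min

Cap-side area A_cap = π/4 × (321 mm)² = 80930 mm^2
Rod-side annular area A_ann = π/4 × (321² − 163²) = 60060 mm^2
Piston speed v = Q_in/A_cap; rod-end outflow Q_out = v × A_ann = Q_in × A_ann/A_cap.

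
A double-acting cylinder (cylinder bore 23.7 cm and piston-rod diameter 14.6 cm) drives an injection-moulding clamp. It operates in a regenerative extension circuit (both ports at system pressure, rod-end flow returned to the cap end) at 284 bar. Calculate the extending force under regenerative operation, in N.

With equal pressure on both faces, forces on the annular region cancel; the net push is pressure × rod cross-section.
Rod cross-section A_rod = π/4 × (14.6 cm)² = 167.4 cm^2
F = P × A_rod

F ≈ 4.75e5 N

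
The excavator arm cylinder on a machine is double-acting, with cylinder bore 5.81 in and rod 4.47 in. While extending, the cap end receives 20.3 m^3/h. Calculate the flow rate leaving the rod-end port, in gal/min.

Q_out ≈ 36.5 gal/min

Cap-side area A_cap = π/4 × (5.81 in)² = 26.51 in^2
Rod-side annular area A_ann = π/4 × (5.81² − 4.47²) = 10.82 in^2
Piston speed v = Q_in/A_cap; rod-end outflow Q_out = v × A_ann = Q_in × A_ann/A_cap.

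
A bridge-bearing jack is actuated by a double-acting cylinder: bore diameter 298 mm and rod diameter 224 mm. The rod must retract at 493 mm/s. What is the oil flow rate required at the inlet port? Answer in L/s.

Rod-side annular area A_ann = π/4 × (298² − 224²) = 30340 mm^2
Q = A × v

Q ≈ 15.0 L/s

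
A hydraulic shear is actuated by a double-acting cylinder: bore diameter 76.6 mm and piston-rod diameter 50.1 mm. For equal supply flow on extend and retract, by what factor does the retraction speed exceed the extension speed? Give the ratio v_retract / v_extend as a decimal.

Cap-side area A_cap = π/4 × (76.6 mm)² = 4608 mm^2
Rod-side annular area A_ann = π/4 × (76.6² − 50.1²) = 2637 mm^2
For equal Q, v ∝ 1/A, so v_ret/v_ext = A_cap/A_ann.

v_ret/v_ext ≈ 1.75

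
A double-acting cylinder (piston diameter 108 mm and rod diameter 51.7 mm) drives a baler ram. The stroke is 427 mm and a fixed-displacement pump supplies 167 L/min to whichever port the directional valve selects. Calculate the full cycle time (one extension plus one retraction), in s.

Cap-side area A_cap = π/4 × (108 mm)² = 9161 mm^2
Rod-side annular area A_ann = π/4 × (108² − 51.7²) = 7062 mm^2
t_ext = A_cap·L/Q = 1.405 s
t_ret = A_ann·L/Q = 1.083 s
t_cycle = t_ext + t_ret

t ≈ 2.49 s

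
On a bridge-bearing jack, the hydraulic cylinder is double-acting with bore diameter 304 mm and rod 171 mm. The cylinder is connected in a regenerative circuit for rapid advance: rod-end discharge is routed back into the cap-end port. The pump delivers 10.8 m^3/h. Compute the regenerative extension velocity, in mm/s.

v ≈ 131 mm/s

In regeneration the rod-end outflow joins the pump flow into the cap end, so the net volume the pump must supply per unit advance equals the rod cross-section area.
Rod cross-section A_rod = π/4 × (171 mm)² = 22970 mm^2
v = Q_pump / A_rod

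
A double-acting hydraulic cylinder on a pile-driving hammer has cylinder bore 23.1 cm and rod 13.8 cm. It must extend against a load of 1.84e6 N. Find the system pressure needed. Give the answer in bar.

Cap-side area A_cap = π/4 × (23.1 cm)² = 419.1 cm^2
P = F / A = 1.84e6 N / A

P ≈ 439 bar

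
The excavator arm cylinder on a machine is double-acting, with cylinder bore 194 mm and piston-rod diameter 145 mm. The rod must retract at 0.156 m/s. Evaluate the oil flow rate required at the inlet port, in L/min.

Q ≈ 122 L/min

Rod-side annular area A_ann = π/4 × (194² − 145²) = 13050 mm^2
Q = A × v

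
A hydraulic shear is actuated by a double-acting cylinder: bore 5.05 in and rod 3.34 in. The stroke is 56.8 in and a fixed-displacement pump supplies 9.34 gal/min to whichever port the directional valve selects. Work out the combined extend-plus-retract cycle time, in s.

t ≈ 49.4 s

Cap-side area A_cap = π/4 × (5.05 in)² = 20.03 in^2
Rod-side annular area A_ann = π/4 × (5.05² − 3.34²) = 11.27 in^2
t_ext = A_cap·L/Q = 31.64 s
t_ret = A_ann·L/Q = 17.80 s
t_cycle = t_ext + t_ret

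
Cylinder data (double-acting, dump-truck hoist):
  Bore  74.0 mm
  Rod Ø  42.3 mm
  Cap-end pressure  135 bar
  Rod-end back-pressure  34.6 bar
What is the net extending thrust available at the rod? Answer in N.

Cap-side area A_cap = π/4 × (74.0 mm)² = 4301 mm^2
Rod-side annular area A_ann = π/4 × (74.0² − 42.3²) = 2896 mm^2
Net thrust = P_cap·A_cap − P_rod·A_ann = 58060 N − 10020 N

F ≈ 48000 N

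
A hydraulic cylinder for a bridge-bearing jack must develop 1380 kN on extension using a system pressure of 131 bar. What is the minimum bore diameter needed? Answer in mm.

D ≈ 366 mm

Extension force acts on the full piston face: F = P × (π/4)D².
D = √(4F / (πP)) = √(4 × 1380 kN / (π × 131 bar))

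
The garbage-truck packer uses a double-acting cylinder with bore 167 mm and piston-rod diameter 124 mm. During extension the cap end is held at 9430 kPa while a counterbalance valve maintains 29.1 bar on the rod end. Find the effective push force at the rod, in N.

F ≈ 1.78e5 N

Cap-side area A_cap = π/4 × (167 mm)² = 21900 mm^2
Rod-side annular area A_ann = π/4 × (167² − 124²) = 9828 mm^2
Net thrust = P_cap·A_cap − P_rod·A_ann = 2.066e5 N − 28600 N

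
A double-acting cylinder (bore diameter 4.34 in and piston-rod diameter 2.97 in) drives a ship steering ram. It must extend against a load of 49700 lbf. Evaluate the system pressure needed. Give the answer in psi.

P ≈ 3360 psi

Cap-side area A_cap = π/4 × (4.34 in)² = 14.79 in^2
P = F / A = 49700 lbf / A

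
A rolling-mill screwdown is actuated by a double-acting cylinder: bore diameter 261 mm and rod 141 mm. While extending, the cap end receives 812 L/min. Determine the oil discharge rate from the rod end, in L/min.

Q_out ≈ 575 L/min

Cap-side area A_cap = π/4 × (261 mm)² = 53500 mm^2
Rod-side annular area A_ann = π/4 × (261² − 141²) = 37890 mm^2
Piston speed v = Q_in/A_cap; rod-end outflow Q_out = v × A_ann = Q_in × A_ann/A_cap.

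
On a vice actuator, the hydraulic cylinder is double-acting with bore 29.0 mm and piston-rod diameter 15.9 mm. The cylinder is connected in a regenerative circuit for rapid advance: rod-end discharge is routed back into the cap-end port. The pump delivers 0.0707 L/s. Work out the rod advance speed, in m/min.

In regeneration the rod-end outflow joins the pump flow into the cap end, so the net volume the pump must supply per unit advance equals the rod cross-section area.
Rod cross-section A_rod = π/4 × (15.9 mm)² = 198.6 mm^2
v = Q_pump / A_rod

v ≈ 21.4 m/min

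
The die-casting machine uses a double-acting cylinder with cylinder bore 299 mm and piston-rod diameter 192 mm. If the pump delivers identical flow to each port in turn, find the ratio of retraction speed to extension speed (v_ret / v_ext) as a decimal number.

v_ret/v_ext ≈ 1.70

Cap-side area A_cap = π/4 × (299 mm)² = 70220 mm^2
Rod-side annular area A_ann = π/4 × (299² − 192²) = 41260 mm^2
For equal Q, v ∝ 1/A, so v_ret/v_ext = A_cap/A_ann.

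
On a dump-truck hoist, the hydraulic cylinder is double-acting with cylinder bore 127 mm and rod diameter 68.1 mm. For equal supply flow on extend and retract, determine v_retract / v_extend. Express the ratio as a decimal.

v_ret/v_ext ≈ 1.40

Cap-side area A_cap = π/4 × (127 mm)² = 12670 mm^2
Rod-side annular area A_ann = π/4 × (127² − 68.1²) = 9025 mm^2
For equal Q, v ∝ 1/A, so v_ret/v_ext = A_cap/A_ann.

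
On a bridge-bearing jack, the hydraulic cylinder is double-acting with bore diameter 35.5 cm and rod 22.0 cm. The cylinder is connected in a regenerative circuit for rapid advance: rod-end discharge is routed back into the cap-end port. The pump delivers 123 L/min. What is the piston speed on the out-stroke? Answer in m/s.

In regeneration the rod-end outflow joins the pump flow into the cap end, so the net volume the pump must supply per unit advance equals the rod cross-section area.
Rod cross-section A_rod = π/4 × (22.0 cm)² = 380.1 cm^2
v = Q_pump / A_rod

v ≈ 0.0539 m/s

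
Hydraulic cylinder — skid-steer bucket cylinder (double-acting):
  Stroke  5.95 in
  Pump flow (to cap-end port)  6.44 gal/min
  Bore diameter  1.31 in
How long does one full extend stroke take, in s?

Cap-side area A_cap = π/4 × (1.31 in)² = 1.348 in^2
Swept volume V = A × L; t = V / Q = A·L / Q

t ≈ 0.323 s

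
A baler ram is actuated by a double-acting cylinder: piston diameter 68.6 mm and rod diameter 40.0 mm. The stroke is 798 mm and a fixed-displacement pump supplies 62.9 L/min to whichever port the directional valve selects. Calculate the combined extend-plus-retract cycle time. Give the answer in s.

Cap-side area A_cap = π/4 × (68.6 mm)² = 3696 mm^2
Rod-side annular area A_ann = π/4 × (68.6² − 40.0²) = 2439 mm^2
t_ext = A_cap·L/Q = 2.813 s
t_ret = A_ann·L/Q = 1.857 s
t_cycle = t_ext + t_ret

t ≈ 4.67 s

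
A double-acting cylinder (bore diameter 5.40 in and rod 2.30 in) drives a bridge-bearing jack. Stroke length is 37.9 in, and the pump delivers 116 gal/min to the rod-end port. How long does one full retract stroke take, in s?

t ≈ 1.59 s

Rod-side annular area A_ann = π/4 × (5.40² − 2.30²) = 18.75 in^2
Swept volume V = A × L; t = V / Q = A·L / Q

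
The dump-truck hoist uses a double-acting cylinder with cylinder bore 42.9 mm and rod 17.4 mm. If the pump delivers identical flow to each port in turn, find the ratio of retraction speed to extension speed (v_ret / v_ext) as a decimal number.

v_ret/v_ext ≈ 1.20

Cap-side area A_cap = π/4 × (42.9 mm)² = 1445 mm^2
Rod-side annular area A_ann = π/4 × (42.9² − 17.4²) = 1208 mm^2
For equal Q, v ∝ 1/A, so v_ret/v_ext = A_cap/A_ann.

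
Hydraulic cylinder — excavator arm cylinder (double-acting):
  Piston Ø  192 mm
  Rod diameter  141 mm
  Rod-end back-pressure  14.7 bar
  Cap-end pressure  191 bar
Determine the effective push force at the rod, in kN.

Cap-side area A_cap = π/4 × (192 mm)² = 28950 mm^2
Rod-side annular area A_ann = π/4 × (192² − 141²) = 13340 mm^2
Net thrust = P_cap·A_cap − P_rod·A_ann = 553.0 kN − 19.61 kN

F ≈ 533 kN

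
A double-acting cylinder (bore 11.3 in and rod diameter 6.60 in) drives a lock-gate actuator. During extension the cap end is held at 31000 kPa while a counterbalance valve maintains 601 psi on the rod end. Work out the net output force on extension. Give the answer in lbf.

F ≈ 4.11e5 lbf

Cap-side area A_cap = π/4 × (11.3 in)² = 100.3 in^2
Rod-side annular area A_ann = π/4 × (11.3² − 6.60²) = 66.08 in^2
Net thrust = P_cap·A_cap − P_rod·A_ann = 4.509e5 lbf − 39710 lbf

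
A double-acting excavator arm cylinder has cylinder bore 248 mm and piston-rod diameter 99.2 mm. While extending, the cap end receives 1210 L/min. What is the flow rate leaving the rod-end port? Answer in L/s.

Cap-side area A_cap = π/4 × (248 mm)² = 48310 mm^2
Rod-side annular area A_ann = π/4 × (248² − 99.2²) = 40580 mm^2
Piston speed v = Q_in/A_cap; rod-end outflow Q_out = v × A_ann = Q_in × A_ann/A_cap.

Q_out ≈ 16.9 L/s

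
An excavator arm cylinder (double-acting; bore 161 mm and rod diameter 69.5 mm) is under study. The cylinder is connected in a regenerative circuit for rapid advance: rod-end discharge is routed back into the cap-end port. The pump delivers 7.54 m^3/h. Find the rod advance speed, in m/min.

In regeneration the rod-end outflow joins the pump flow into the cap end, so the net volume the pump must supply per unit advance equals the rod cross-section area.
Rod cross-section A_rod = π/4 × (69.5 mm)² = 3794 mm^2
v = Q_pump / A_rod

v ≈ 33.1 m/min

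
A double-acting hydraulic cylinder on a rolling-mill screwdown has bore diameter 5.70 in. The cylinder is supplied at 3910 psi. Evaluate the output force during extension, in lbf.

F ≈ 99800 lbf

Cap-side area A_cap = π/4 × (5.70 in)² = 25.52 in^2
F = P × A_cap = 3910 psi × A_cap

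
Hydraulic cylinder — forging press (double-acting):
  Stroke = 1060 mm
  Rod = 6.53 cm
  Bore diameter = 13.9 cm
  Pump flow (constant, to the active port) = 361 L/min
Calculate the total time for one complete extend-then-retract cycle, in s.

t ≈ 4.76 s

Cap-side area A_cap = π/4 × (13.9 cm)² = 151.7 cm^2
Rod-side annular area A_ann = π/4 × (13.9² − 6.53²) = 118.3 cm^2
t_ext = A_cap·L/Q = 2.673 s
t_ret = A_ann·L/Q = 2.083 s
t_cycle = t_ext + t_ret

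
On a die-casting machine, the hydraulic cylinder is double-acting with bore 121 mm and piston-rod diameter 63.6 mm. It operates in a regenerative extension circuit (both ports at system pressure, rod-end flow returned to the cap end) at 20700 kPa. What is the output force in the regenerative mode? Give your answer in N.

F ≈ 65800 N

With equal pressure on both faces, forces on the annular region cancel; the net push is pressure × rod cross-section.
Rod cross-section A_rod = π/4 × (63.6 mm)² = 3177 mm^2
F = P × A_rod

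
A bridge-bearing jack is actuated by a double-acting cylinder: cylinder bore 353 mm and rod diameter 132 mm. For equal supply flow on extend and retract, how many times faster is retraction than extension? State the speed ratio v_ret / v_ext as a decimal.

v_ret/v_ext ≈ 1.16

Cap-side area A_cap = π/4 × (353 mm)² = 97870 mm^2
Rod-side annular area A_ann = π/4 × (353² − 132²) = 84180 mm^2
For equal Q, v ∝ 1/A, so v_ret/v_ext = A_cap/A_ann.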